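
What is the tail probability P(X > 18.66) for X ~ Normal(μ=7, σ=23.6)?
0.310629

We have X ~ Normal(μ=7, σ=23.6).

P(X > 18.66) = 1 - P(X ≤ 18.66)
                = 1 - F(18.66)
                = 1 - 0.689371
                = 0.310629

So there's approximately a 31.1% chance that X exceeds 18.66.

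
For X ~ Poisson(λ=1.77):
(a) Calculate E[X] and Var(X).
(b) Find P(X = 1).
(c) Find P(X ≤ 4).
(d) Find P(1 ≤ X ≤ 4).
(a) E[X] = 1.7700, Var(X) = 1.7700
(b) P(X = 1) = 0.301489
(c) P(X ≤ 4) = 0.965723
(d) P(1 ≤ X ≤ 4) = 0.795390

We have X ~ Poisson(λ=1.77).

(a) Moments:
E[X] = 1.7700
Var(X) = 1.7700
σ = √Var(X) = 1.3304

(b) Point probability using PMF:
P(X = 1) = 0.301489

(c) Cumulative probability using CDF:
P(X ≤ 4) = F(4) = 0.965723

(d) Range probability:
P(1 ≤ X ≤ 4) = P(X ≤ 4) - P(X ≤ 0)
                   = F(4) - F(0)
                   = 0.965723 - 0.170333
                   = 0.795390

This means approximately 79.5% of outcomes fall in the interval [1, 4].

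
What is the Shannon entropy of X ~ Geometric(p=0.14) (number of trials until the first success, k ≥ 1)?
2.8926 nats

We have X ~ Geometric(p=0.14) (number of trials until the first success, k ≥ 1).

The Shannon entropy measures the uncertainty or information content of the distribution.

For a Geometric distribution with p=0.14 (number of trials until the first success, k ≥ 1):
H(X) = 2.8926 nats

(In bits, this would be 4.1731 bits.)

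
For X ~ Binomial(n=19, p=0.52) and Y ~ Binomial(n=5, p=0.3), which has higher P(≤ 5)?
Y has higher probability (P(Y ≤ 5) = 1.0000 > P(X ≤ 5) = 0.0212)

Compute P(≤ 5) for each distribution:

X ~ Binomial(n=19, p=0.52):
P(X ≤ 5) = 0.0212

Y ~ Binomial(n=5, p=0.3):
P(Y ≤ 5) = 1.0000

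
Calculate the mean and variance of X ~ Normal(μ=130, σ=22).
E[X] = 130.0000, Var(X) = 484.0000

We have X ~ Normal(μ=130, σ=22).

For a Normal distribution with μ=130, σ=22:

Expected value:
E[X] = 130.0000

Variance:
Var(X) = 484.0000

Standard deviation:
σ = √Var(X) = 22.0000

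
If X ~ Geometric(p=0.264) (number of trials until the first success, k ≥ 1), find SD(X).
3.2496

We have X ~ Geometric(p=0.264) (number of trials until the first success, k ≥ 1).

For a Geometric distribution with p=0.264 (number of trials until the first success, k ≥ 1):
σ = √Var(X) = 3.2496

The standard deviation is the square root of the variance.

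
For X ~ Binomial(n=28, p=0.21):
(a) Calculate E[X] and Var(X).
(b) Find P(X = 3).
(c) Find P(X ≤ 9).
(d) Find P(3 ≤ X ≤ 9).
(a) E[X] = 5.8800, Var(X) = 4.6452
(b) P(X = 3) = 0.083691
(c) P(X ≤ 9) = 0.947415
(d) P(3 ≤ X ≤ 9) = 0.899604

We have X ~ Binomial(n=28, p=0.21).

(a) Moments:
E[X] = 5.8800
Var(X) = 4.6452
σ = √Var(X) = 2.1553

(b) Point probability using PMF:
P(X = 3) = 0.083691

(c) Cumulative probability using CDF:
P(X ≤ 9) = F(9) = 0.947415

(d) Range probability:
P(3 ≤ X ≤ 9) = P(X ≤ 9) - P(X ≤ 2)
                   = F(9) - F(2)
                   = 0.947415 - 0.047810
                   = 0.899604

This means approximately 90.0% of outcomes fall in the interval [3, 9].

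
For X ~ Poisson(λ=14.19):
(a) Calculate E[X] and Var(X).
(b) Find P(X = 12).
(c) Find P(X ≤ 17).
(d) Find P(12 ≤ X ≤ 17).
(a) E[X] = 14.1900, Var(X) = 14.1900
(b) P(X = 12) = 0.095678
(c) P(X ≤ 17) = 0.813385
(d) P(12 ≤ X ≤ 17) = 0.569046

We have X ~ Poisson(λ=14.19).

(a) Moments:
E[X] = 14.1900
Var(X) = 14.1900
σ = √Var(X) = 3.7670

(b) Point probability using PMF:
P(X = 12) = 0.095678

(c) Cumulative probability using CDF:
P(X ≤ 17) = F(17) = 0.813385

(d) Range probability:
P(12 ≤ X ≤ 17) = P(X ≤ 17) - P(X ≤ 11)
                   = F(17) - F(11)
                   = 0.813385 - 0.244339
                   = 0.569046

This means approximately 56.9% of outcomes fall in the interval [12, 17].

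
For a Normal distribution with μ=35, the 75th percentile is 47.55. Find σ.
σ = 18.6067

For X ~ Normal(μ, σ), the p-th percentile satisfies x = μ + z_p × σ,
where z_p = Φ⁻¹(p) is the standard normal quantile.

Step 1: z_{0.75} = Φ⁻¹(0.75) = 0.6745

Step 2: Solve for σ:
47.55 = 35 + 0.6745 × σ
σ = (47.55 - 35) / 0.6745
σ = 12.55 / 0.6745
σ = 18.6067

Verification: μ + z × σ = 35 + 0.6745 × 18.6067 = 47.55 ✓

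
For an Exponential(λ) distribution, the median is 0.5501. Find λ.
λ = 1.2600

For X ~ Exponential(λ), the CDF is F(x) = 1 - e^(-λx).
The median m satisfies F(m) = 0.5:
1 - e^(-λm) = 0.5
e^(-λm) = 0.5
λm = ln(2)
m = ln(2) / λ

Given m = 0.5501:
λ = ln(2) / 0.5501 = 0.693147 / 0.5501 = 1.2600

Verification: ln(2) / 1.2600 = 0.5501 ✓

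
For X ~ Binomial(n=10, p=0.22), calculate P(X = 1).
0.235112

We have X ~ Binomial(n=10, p=0.22).

For a Binomial distribution, the PMF gives us the probability of each outcome.

Using the PMF formula:
P(X = 1) = 0.235112

Rounded to 4 decimal places: 0.2351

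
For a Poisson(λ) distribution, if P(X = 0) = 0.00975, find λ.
λ = 4.6305

For a Poisson(λ) distribution, the PMF at 0 is:
P(X = 0) = λ^0 e^(-λ) / 0! = e^(-λ)

Given P(X = 0) = 0.00975:
e^(-λ) = 0.00975
-λ = ln(0.00975)
λ = -ln(0.00975) = 4.6305

Verification: e^(-4.6305) = 0.00975 ✓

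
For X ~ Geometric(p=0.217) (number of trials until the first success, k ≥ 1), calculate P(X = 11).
0.018797

We have X ~ Geometric(p=0.217) (number of trials until the first success, k ≥ 1).

For a Geometric distribution, the PMF gives us the probability of each outcome.

Using the PMF formula:
P(X = 11) = 0.018797

Rounded to 4 decimal places: 0.0188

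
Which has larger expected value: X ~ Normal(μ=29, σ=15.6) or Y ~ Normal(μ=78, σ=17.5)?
Y has larger mean (78.0000 > 29.0000)

Compute the expected value for each distribution:

X ~ Normal(μ=29, σ=15.6):
E[X] = 29.0000

Y ~ Normal(μ=78, σ=17.5):
E[Y] = 78.0000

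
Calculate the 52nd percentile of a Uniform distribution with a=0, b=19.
9.8800

We have X ~ Uniform(a=0, b=19).

We want to find x such that P(X ≤ x) = 0.52.

This is the 52nd percentile, which means 52% of values fall below this point.

Using the inverse CDF (quantile function):
x = F⁻¹(0.52) = 9.8800

Verification: P(X ≤ 9.8800) = 0.52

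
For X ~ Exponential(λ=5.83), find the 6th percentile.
0.0106

We have X ~ Exponential(λ=5.83).

We want to find x such that P(X ≤ x) = 0.06.

This is the 6th percentile, which means 6% of values fall below this point.

Using the inverse CDF (quantile function):
x = F⁻¹(0.06) = 0.0106

Verification: P(X ≤ 0.0106) = 0.06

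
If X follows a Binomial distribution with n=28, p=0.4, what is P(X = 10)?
0.139752

We have X ~ Binomial(n=28, p=0.4).

For a Binomial distribution, the PMF gives us the probability of each outcome.

Using the PMF formula:
P(X = 10) = 0.139752

Rounded to 4 decimal places: 0.1398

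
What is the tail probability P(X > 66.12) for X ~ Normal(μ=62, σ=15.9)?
0.397772

We have X ~ Normal(μ=62, σ=15.9).

P(X > 66.12) = 1 - P(X ≤ 66.12)
                = 1 - F(66.12)
                = 1 - 0.602228
                = 0.397772

So there's approximately a 39.8% chance that X exceeds 66.12.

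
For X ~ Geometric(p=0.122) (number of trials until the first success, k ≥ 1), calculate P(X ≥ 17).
0.124713

We have X ~ Geometric(p=0.122) (number of trials until the first success, k ≥ 1).

For discrete distributions, P(X ≥ 17) = 1 - P(X ≤ 16).

P(X ≤ 16) = 0.875287
P(X ≥ 17) = 1 - 0.875287 = 0.124713

So there's approximately a 12.5% chance that X is at least 17.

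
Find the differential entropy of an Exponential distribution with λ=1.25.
0.7769 nats

We have X ~ Exponential(λ=1.25).

The differential entropy measures the uncertainty or information content of the distribution.

For an Exponential distribution with λ=1.25:
h(X) = 0.7769 nats

(In bits, this would be 1.1208 bits.)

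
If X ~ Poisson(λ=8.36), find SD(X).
2.8914

We have X ~ Poisson(λ=8.36).

For a Poisson distribution with λ=8.36:
σ = √Var(X) = 2.8914

The standard deviation is the square root of the variance.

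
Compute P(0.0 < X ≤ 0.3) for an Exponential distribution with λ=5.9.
0.829667

We have X ~ Exponential(λ=5.9).

To find P(0.0 < X ≤ 0.3), we use:
P(0.0 < X ≤ 0.3) = P(X ≤ 0.3) - P(X ≤ 0.0)
                 = F(0.3) - F(0.0)
                 = 0.829667 - 0.000000
                 = 0.829667

So there's approximately a 83.0% chance that X falls in this range.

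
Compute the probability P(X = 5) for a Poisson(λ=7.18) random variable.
0.121117

We have X ~ Poisson(λ=7.18).

For a Poisson distribution, the PMF gives us the probability of each outcome.

Using the PMF formula:
P(X = 5) = 0.121117

Rounded to 4 decimal places: 0.1211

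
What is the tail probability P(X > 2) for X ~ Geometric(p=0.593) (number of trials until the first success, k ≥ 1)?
0.165649

We have X ~ Geometric(p=0.593) (number of trials until the first success, k ≥ 1).

P(X > 2) = 1 - P(X ≤ 2)
                = 1 - F(2)
                = 1 - 0.834351
                = 0.165649

So there's approximately a 16.6% chance that X exceeds 2.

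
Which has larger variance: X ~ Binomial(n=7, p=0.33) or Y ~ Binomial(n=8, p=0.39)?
Y has larger variance (1.9032 > 1.5477)

Compute the variance for each distribution:

X ~ Binomial(n=7, p=0.33):
Var(X) = 1.5477

Y ~ Binomial(n=8, p=0.39):
Var(Y) = 1.9032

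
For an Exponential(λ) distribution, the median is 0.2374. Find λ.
λ = 2.9197

For X ~ Exponential(λ), the CDF is F(x) = 1 - e^(-λx).
The median m satisfies F(m) = 0.5:
1 - e^(-λm) = 0.5
e^(-λm) = 0.5
λm = ln(2)
m = ln(2) / λ

Given m = 0.2374:
λ = ln(2) / 0.2374 = 0.693147 / 0.2374 = 2.9197

Verification: ln(2) / 2.9197 = 0.2374 ✓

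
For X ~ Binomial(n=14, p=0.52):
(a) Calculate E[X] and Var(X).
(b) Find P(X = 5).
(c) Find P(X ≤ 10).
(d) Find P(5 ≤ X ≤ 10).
(a) E[X] = 7.2800, Var(X) = 3.4944
(b) P(X = 5) = 0.102956
(c) P(X ≤ 10) = 0.960074
(d) P(5 ≤ X ≤ 10) = 0.892367

We have X ~ Binomial(n=14, p=0.52).

(a) Moments:
E[X] = 7.2800
Var(X) = 3.4944
σ = √Var(X) = 1.8693

(b) Point probability using PMF:
P(X = 5) = 0.102956

(c) Cumulative probability using CDF:
P(X ≤ 10) = F(10) = 0.960074

(d) Range probability:
P(5 ≤ X ≤ 10) = P(X ≤ 10) - P(X ≤ 4)
                   = F(10) - F(4)
                   = 0.960074 - 0.067706
                   = 0.892367

This means approximately 89.2% of outcomes fall in the interval [5, 10].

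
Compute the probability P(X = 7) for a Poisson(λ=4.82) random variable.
0.096738

We have X ~ Poisson(λ=4.82).

For a Poisson distribution, the PMF gives us the probability of each outcome.

Using the PMF formula:
P(X = 7) = 0.096738

Rounded to 4 decimal places: 0.0967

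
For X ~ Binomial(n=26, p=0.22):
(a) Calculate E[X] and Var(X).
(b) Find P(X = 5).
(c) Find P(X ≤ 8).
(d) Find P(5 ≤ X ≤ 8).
(a) E[X] = 5.7200, Var(X) = 4.4616
(b) P(X = 5) = 0.183736
(c) P(X ≤ 8) = 0.902035
(d) P(5 ≤ X ≤ 8) = 0.609197

We have X ~ Binomial(n=26, p=0.22).

(a) Moments:
E[X] = 5.7200
Var(X) = 4.4616
σ = √Var(X) = 2.1122

(b) Point probability using PMF:
P(X = 5) = 0.183736

(c) Cumulative probability using CDF:
P(X ≤ 8) = F(8) = 0.902035

(d) Range probability:
P(5 ≤ X ≤ 8) = P(X ≤ 8) - P(X ≤ 4)
                   = F(8) - F(4)
                   = 0.902035 - 0.292838
                   = 0.609197

This means approximately 60.9% of outcomes fall in the interval [5, 8].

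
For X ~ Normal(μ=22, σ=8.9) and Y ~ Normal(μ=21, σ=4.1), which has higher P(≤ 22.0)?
Y has higher probability (P(Y ≤ 22.0) = 0.5963 > P(X ≤ 22.0) = 0.5000)

Compute P(≤ 22.0) for each distribution:

X ~ Normal(μ=22, σ=8.9):
P(X ≤ 22.0) = 0.5000

Y ~ Normal(μ=21, σ=4.1):
P(Y ≤ 22.0) = 0.5963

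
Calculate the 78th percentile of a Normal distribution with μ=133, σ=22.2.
150.1427

We have X ~ Normal(μ=133, σ=22.2).

We want to find x such that P(X ≤ x) = 0.78.

This is the 78th percentile, which means 78% of values fall below this point.

Using the inverse CDF (quantile function):
x = F⁻¹(0.78) = 150.1427

Verification: P(X ≤ 150.1427) = 0.78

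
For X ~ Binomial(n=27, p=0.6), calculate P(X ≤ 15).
0.387268

We have X ~ Binomial(n=27, p=0.6).

The CDF gives us P(X ≤ k).

Using the CDF:
P(X ≤ 15) = 0.387268

This means there's approximately a 38.7% chance that X is at most 15.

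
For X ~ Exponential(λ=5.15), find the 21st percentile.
0.0458

We have X ~ Exponential(λ=5.15).

We want to find x such that P(X ≤ x) = 0.21.

This is the 21st percentile, which means 21% of values fall below this point.

Using the inverse CDF (quantile function):
x = F⁻¹(0.21) = 0.0458

Verification: P(X ≤ 0.0458) = 0.21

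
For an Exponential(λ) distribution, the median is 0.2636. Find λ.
λ = 2.6295

For X ~ Exponential(λ), the CDF is F(x) = 1 - e^(-λx).
The median m satisfies F(m) = 0.5:
1 - e^(-λm) = 0.5
e^(-λm) = 0.5
λm = ln(2)
m = ln(2) / λ

Given m = 0.2636:
λ = ln(2) / 0.2636 = 0.693147 / 0.2636 = 2.6295

Verification: ln(2) / 2.6295 = 0.2636 ✓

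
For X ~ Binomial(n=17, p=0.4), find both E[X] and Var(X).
E[X] = 6.8000, Var(X) = 4.0800

We have X ~ Binomial(n=17, p=0.4).

For a Binomial distribution with n=17, p=0.4:

Expected value:
E[X] = 6.8000

Variance:
Var(X) = 4.0800

Standard deviation:
σ = √Var(X) = 2.0199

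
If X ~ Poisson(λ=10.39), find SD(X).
3.2234

We have X ~ Poisson(λ=10.39).

For a Poisson distribution with λ=10.39:
σ = √Var(X) = 3.2234

The standard deviation is the square root of the variance.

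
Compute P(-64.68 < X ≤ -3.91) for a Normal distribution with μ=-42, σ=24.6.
0.760957

We have X ~ Normal(μ=-42, σ=24.6).

To find P(-64.68 < X ≤ -3.91), we use:
P(-64.68 < X ≤ -3.91) = P(X ≤ -3.91) - P(X ≤ -64.68)
                 = F(-3.91) - F(-64.68)
                 = 0.939234 - 0.178277
                 = 0.760957

So there's approximately a 76.1% chance that X falls in this range.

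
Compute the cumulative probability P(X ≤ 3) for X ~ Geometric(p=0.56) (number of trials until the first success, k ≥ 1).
0.914816

We have X ~ Geometric(p=0.56) (number of trials until the first success, k ≥ 1).

The CDF gives us P(X ≤ k).

Using the CDF:
P(X ≤ 3) = 0.914816

This means there's approximately a 91.5% chance that X is at most 3.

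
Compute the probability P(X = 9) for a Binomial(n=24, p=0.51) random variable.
0.068788

We have X ~ Binomial(n=24, p=0.51).

For a Binomial distribution, the PMF gives us the probability of each outcome.

Using the PMF formula:
P(X = 9) = 0.068788

Rounded to 4 decimal places: 0.0688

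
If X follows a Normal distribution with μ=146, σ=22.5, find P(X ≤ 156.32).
0.676763

We have X ~ Normal(μ=146, σ=22.5).

The CDF gives us P(X ≤ k).

Using the CDF:
P(X ≤ 156.32) = 0.676763

This means there's approximately a 67.7% chance that X is at most 156.32.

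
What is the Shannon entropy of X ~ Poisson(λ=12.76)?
2.6853 nats

We have X ~ Poisson(λ=12.76).

The Shannon entropy measures the uncertainty or information content of the distribution.

For a Poisson distribution with λ=12.76:
H(X) = 2.6853 nats

(In bits, this would be 3.8740 bits.)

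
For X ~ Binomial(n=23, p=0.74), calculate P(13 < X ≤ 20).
0.908247

We have X ~ Binomial(n=23, p=0.74).

To find P(13 < X ≤ 20), we use:
P(13 < X ≤ 20) = P(X ≤ 20) - P(X ≤ 13)
                 = F(20) - F(13)
                 = 0.960392 - 0.052145
                 = 0.908247

So there's approximately a 90.8% chance that X falls in this range.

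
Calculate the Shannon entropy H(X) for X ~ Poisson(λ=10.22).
2.5725 nats

We have X ~ Poisson(λ=10.22).

The Shannon entropy measures the uncertainty or information content of the distribution.

For a Poisson distribution with λ=10.22:
H(X) = 2.5725 nats

(In bits, this would be 3.7113 bits.)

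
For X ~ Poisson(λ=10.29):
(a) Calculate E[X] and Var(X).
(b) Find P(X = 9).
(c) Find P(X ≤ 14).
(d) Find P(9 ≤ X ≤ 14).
(a) E[X] = 10.2900, Var(X) = 10.2900
(b) P(X = 9) = 0.121084
(c) P(X ≤ 14) = 0.900560
(d) P(9 ≤ X ≤ 14) = 0.599431

We have X ~ Poisson(λ=10.29).

(a) Moments:
E[X] = 10.2900
Var(X) = 10.2900
σ = √Var(X) = 3.2078

(b) Point probability using PMF:
P(X = 9) = 0.121084

(c) Cumulative probability using CDF:
P(X ≤ 14) = F(14) = 0.900560

(d) Range probability:
P(9 ≤ X ≤ 14) = P(X ≤ 14) - P(X ≤ 8)
                   = F(14) - F(8)
                   = 0.900560 - 0.301129
                   = 0.599431

This means approximately 59.9% of outcomes fall in the interval [9, 14].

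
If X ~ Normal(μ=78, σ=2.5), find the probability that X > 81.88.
0.060331

We have X ~ Normal(μ=78, σ=2.5).

P(X > 81.88) = 1 - P(X ≤ 81.88)
                = 1 - F(81.88)
                = 1 - 0.939669
                = 0.060331

So there's approximately a 6.0% chance that X exceeds 81.88.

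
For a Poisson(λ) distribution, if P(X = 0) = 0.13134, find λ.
λ = 2.0300

For a Poisson(λ) distribution, the PMF at 0 is:
P(X = 0) = λ^0 e^(-λ) / 0! = e^(-λ)

Given P(X = 0) = 0.13134:
e^(-λ) = 0.13134
-λ = ln(0.13134)
λ = -ln(0.13134) = 2.0300

Verification: e^(-2.0300) = 0.13134 ✓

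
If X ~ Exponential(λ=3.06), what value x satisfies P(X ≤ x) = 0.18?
0.0649

We have X ~ Exponential(λ=3.06).

We want to find x such that P(X ≤ x) = 0.18.

This is the 18th percentile, which means 18% of values fall below this point.

Using the inverse CDF (quantile function):
x = F⁻¹(0.18) = 0.0649

Verification: P(X ≤ 0.0649) = 0.18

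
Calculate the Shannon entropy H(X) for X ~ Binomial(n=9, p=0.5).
1.8229 nats

We have X ~ Binomial(n=9, p=0.5).

The Shannon entropy measures the uncertainty or information content of the distribution.

For a Binomial distribution with n=9, p=0.5:
H(X) = 1.8229 nats

(In bits, this would be 2.6299 bits.)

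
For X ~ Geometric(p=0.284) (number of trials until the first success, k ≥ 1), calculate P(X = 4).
0.104246

We have X ~ Geometric(p=0.284) (number of trials until the first success, k ≥ 1).

For a Geometric distribution, the PMF gives us the probability of each outcome.

Using the PMF formula:
P(X = 4) = 0.104246

Rounded to 4 decimal places: 0.1042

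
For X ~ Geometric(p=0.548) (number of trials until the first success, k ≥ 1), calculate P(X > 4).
0.041740

We have X ~ Geometric(p=0.548) (number of trials until the first success, k ≥ 1).

P(X > 4) = 1 - P(X ≤ 4)
                = 1 - F(4)
                = 1 - 0.958260
                = 0.041740

So there's approximately a 4.2% chance that X exceeds 4.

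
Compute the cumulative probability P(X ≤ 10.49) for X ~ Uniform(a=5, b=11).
0.915000

We have X ~ Uniform(a=5, b=11).

The CDF gives us P(X ≤ k).

Using the CDF:
P(X ≤ 10.49) = 0.915000

This means there's approximately a 91.5% chance that X is at most 10.49.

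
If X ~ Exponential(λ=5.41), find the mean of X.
0.1848

We have X ~ Exponential(λ=5.41).

For an Exponential distribution with λ=5.41:
E[X] = 0.1848

This is the expected (average) value of X.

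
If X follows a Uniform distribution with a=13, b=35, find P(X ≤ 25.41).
0.564091

We have X ~ Uniform(a=13, b=35).

The CDF gives us P(X ≤ k).

Using the CDF:
P(X ≤ 25.41) = 0.564091

This means there's approximately a 56.4% chance that X is at most 25.41.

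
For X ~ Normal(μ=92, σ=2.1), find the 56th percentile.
92.3170

We have X ~ Normal(μ=92, σ=2.1).

We want to find x such that P(X ≤ x) = 0.56.

This is the 56th percentile, which means 56% of values fall below this point.

Using the inverse CDF (quantile function):
x = F⁻¹(0.56) = 92.3170

Verification: P(X ≤ 92.3170) = 0.56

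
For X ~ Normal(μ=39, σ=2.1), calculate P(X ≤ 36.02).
0.077943

We have X ~ Normal(μ=39, σ=2.1).

The CDF gives us P(X ≤ k).

Using the CDF:
P(X ≤ 36.02) = 0.077943

This means there's approximately a 7.8% chance that X is at most 36.02.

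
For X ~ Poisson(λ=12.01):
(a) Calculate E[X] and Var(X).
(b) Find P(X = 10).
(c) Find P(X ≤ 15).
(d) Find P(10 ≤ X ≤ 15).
(a) E[X] = 12.0100, Var(X) = 12.0100
(b) P(X = 10) = 0.104662
(c) P(X ≤ 15) = 0.843691
(d) P(10 ≤ X ≤ 15) = 0.602171

We have X ~ Poisson(λ=12.01).

(a) Moments:
E[X] = 12.0100
Var(X) = 12.0100
σ = √Var(X) = 3.4655

(b) Point probability using PMF:
P(X = 10) = 0.104662

(c) Cumulative probability using CDF:
P(X ≤ 15) = F(15) = 0.843691

(d) Range probability:
P(10 ≤ X ≤ 15) = P(X ≤ 15) - P(X ≤ 9)
                   = F(15) - F(9)
                   = 0.843691 - 0.241520
                   = 0.602171

This means approximately 60.2% of outcomes fall in the interval [10, 15].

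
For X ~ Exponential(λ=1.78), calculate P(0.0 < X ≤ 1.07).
0.851118

We have X ~ Exponential(λ=1.78).

To find P(0.0 < X ≤ 1.07), we use:
P(0.0 < X ≤ 1.07) = P(X ≤ 1.07) - P(X ≤ 0.0)
                 = F(1.07) - F(0.0)
                 = 0.851118 - 0.000000
                 = 0.851118

So there's approximately a 85.1% chance that X falls in this range.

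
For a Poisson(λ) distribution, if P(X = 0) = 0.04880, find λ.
λ = 3.0200

For a Poisson(λ) distribution, the PMF at 0 is:
P(X = 0) = λ^0 e^(-λ) / 0! = e^(-λ)

Given P(X = 0) = 0.04880:
e^(-λ) = 0.04880
-λ = ln(0.04880)
λ = -ln(0.04880) = 3.0200

Verification: e^(-3.0200) = 0.04880 ✓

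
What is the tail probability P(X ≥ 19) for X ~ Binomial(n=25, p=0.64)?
0.148257

We have X ~ Binomial(n=25, p=0.64).

For discrete distributions, P(X ≥ 19) = 1 - P(X ≤ 18).

P(X ≤ 18) = 0.851743
P(X ≥ 19) = 1 - 0.851743 = 0.148257

So there's approximately a 14.8% chance that X is at least 19.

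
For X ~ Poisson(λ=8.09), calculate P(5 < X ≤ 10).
0.623723

We have X ~ Poisson(λ=8.09).

To find P(5 < X ≤ 10), we use:
P(5 < X ≤ 10) = P(X ≤ 10) - P(X ≤ 5)
                 = F(10) - F(5)
                 = 0.806853 - 0.183130
                 = 0.623723

So there's approximately a 62.4% chance that X falls in this range.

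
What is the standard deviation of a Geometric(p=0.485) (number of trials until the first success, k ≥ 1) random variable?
1.4797

We have X ~ Geometric(p=0.485) (number of trials until the first success, k ≥ 1).

For a Geometric distribution with p=0.485 (number of trials until the first success, k ≥ 1):
σ = √Var(X) = 1.4797

The standard deviation is the square root of the variance.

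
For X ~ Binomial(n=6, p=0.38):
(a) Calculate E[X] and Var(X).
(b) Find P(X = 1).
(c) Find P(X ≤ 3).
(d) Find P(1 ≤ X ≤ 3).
(a) E[X] = 2.2800, Var(X) = 1.4136
(b) P(X = 1) = 0.208878
(c) P(X ≤ 3) = 0.847285
(d) P(1 ≤ X ≤ 3) = 0.790484

We have X ~ Binomial(n=6, p=0.38).

(a) Moments:
E[X] = 2.2800
Var(X) = 1.4136
σ = √Var(X) = 1.1889

(b) Point probability using PMF:
P(X = 1) = 0.208878

(c) Cumulative probability using CDF:
P(X ≤ 3) = F(3) = 0.847285

(d) Range probability:
P(1 ≤ X ≤ 3) = P(X ≤ 3) - P(X ≤ 0)
                   = F(3) - F(0)
                   = 0.847285 - 0.056800
                   = 0.790484

This means approximately 79.0% of outcomes fall in the interval [1, 3].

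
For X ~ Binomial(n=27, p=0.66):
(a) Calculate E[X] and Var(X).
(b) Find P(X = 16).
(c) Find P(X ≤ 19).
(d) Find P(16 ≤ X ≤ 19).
(a) E[X] = 17.8200, Var(X) = 6.0588
(b) P(X = 16) = 0.118626
(c) P(X ≤ 19) = 0.748341
(d) P(16 ≤ X ≤ 19) = 0.576065

We have X ~ Binomial(n=27, p=0.66).

(a) Moments:
E[X] = 17.8200
Var(X) = 6.0588
σ = √Var(X) = 2.4615

(b) Point probability using PMF:
P(X = 16) = 0.118626

(c) Cumulative probability using CDF:
P(X ≤ 19) = F(19) = 0.748341

(d) Range probability:
P(16 ≤ X ≤ 19) = P(X ≤ 19) - P(X ≤ 15)
                   = F(19) - F(15)
                   = 0.748341 - 0.172276
                   = 0.576065

This means approximately 57.6% of outcomes fall in the interval [16, 19].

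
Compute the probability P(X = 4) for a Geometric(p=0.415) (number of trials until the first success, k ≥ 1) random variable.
0.083084

We have X ~ Geometric(p=0.415) (number of trials until the first success, k ≥ 1).

For a Geometric distribution, the PMF gives us the probability of each outcome.

Using the PMF formula:
P(X = 4) = 0.083084

Rounded to 4 decimal places: 0.0831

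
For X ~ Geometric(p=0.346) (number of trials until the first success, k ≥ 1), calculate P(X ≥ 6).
0.119643

We have X ~ Geometric(p=0.346) (number of trials until the first success, k ≥ 1).

For discrete distributions, P(X ≥ 6) = 1 - P(X ≤ 5).

P(X ≤ 5) = 0.880357
P(X ≥ 6) = 1 - 0.880357 = 0.119643

So there's approximately a 12.0% chance that X is at least 6.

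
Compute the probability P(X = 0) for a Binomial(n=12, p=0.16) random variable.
0.123410

We have X ~ Binomial(n=12, p=0.16).

For a Binomial distribution, the PMF gives us the probability of each outcome.

Using the PMF formula:
P(X = 0) = 0.123410

Rounded to 4 decimal places: 0.1234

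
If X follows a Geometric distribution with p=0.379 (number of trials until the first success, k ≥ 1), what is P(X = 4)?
0.090764

We have X ~ Geometric(p=0.379) (number of trials until the first success, k ≥ 1).

For a Geometric distribution, the PMF gives us the probability of each outcome.

Using the PMF formula:
P(X = 4) = 0.090764

Rounded to 4 decimal places: 0.0908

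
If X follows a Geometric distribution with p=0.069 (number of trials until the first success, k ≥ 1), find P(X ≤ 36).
0.923759

We have X ~ Geometric(p=0.069) (number of trials until the first success, k ≥ 1).

The CDF gives us P(X ≤ k).

Using the CDF:
P(X ≤ 36) = 0.923759

This means there's approximately a 92.4% chance that X is at most 36.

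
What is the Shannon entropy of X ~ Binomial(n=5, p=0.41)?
1.5030 nats

We have X ~ Binomial(n=5, p=0.41).

The Shannon entropy measures the uncertainty or information content of the distribution.

For a Binomial distribution with n=5, p=0.41:
H(X) = 1.5030 nats

(In bits, this would be 2.1683 bits.)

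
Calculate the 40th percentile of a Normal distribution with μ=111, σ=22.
105.4264

We have X ~ Normal(μ=111, σ=22).

We want to find x such that P(X ≤ x) = 0.4.

This is the 40th percentile, which means 40% of values fall below this point.

Using the inverse CDF (quantile function):
x = F⁻¹(0.4) = 105.4264

Verification: P(X ≤ 105.4264) = 0.4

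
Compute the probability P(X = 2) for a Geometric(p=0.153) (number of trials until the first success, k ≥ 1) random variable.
0.129591

We have X ~ Geometric(p=0.153) (number of trials until the first success, k ≥ 1).

For a Geometric distribution, the PMF gives us the probability of each outcome.

Using the PMF formula:
P(X = 2) = 0.129591

Rounded to 4 decimal places: 0.1296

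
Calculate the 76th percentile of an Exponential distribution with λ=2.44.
0.5849

We have X ~ Exponential(λ=2.44).

We want to find x such that P(X ≤ x) = 0.76.

This is the 76th percentile, which means 76% of values fall below this point.

Using the inverse CDF (quantile function):
x = F⁻¹(0.76) = 0.5849

Verification: P(X ≤ 0.5849) = 0.76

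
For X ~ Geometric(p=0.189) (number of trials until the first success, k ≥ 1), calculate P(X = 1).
0.189000

We have X ~ Geometric(p=0.189) (number of trials until the first success, k ≥ 1).

For a Geometric distribution, the PMF gives us the probability of each outcome.

Using the PMF formula:
P(X = 1) = 0.189000

Rounded to 4 decimal places: 0.1890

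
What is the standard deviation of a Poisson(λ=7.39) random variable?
2.7185

We have X ~ Poisson(λ=7.39).

For a Poisson distribution with λ=7.39:
σ = √Var(X) = 2.7185

The standard deviation is the square root of the variance.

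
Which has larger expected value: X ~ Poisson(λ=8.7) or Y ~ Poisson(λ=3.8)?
X has larger mean (8.7000 > 3.8000)

Compute the expected value for each distribution:

X ~ Poisson(λ=8.7):
E[X] = 8.7000

Y ~ Poisson(λ=3.8):
E[Y] = 3.8000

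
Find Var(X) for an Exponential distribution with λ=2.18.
0.2104

We have X ~ Exponential(λ=2.18).

For an Exponential distribution with λ=2.18:
Var(X) = 0.2104

The variance measures the spread of the distribution around the mean.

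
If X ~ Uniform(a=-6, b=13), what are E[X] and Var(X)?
E[X] = 3.5000, Var(X) = 30.0833

We have X ~ Uniform(a=-6, b=13).

For a Uniform distribution with a=-6, b=13:

Expected value:
E[X] = 3.5000

Variance:
Var(X) = 30.0833

Standard deviation:
σ = √Var(X) = 5.4848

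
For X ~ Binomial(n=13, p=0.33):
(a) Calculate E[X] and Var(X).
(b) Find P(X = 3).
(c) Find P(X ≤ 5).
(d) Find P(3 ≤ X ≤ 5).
(a) E[X] = 4.2900, Var(X) = 2.8743
(b) P(X = 3) = 0.187351
(c) P(X ≤ 5) = 0.766895
(d) P(3 ≤ X ≤ 5) = 0.622569

We have X ~ Binomial(n=13, p=0.33).

(a) Moments:
E[X] = 4.2900
Var(X) = 2.8743
σ = √Var(X) = 1.6954

(b) Point probability using PMF:
P(X = 3) = 0.187351

(c) Cumulative probability using CDF:
P(X ≤ 5) = F(5) = 0.766895

(d) Range probability:
P(3 ≤ X ≤ 5) = P(X ≤ 5) - P(X ≤ 2)
                   = F(5) - F(2)
                   = 0.766895 - 0.144326
                   = 0.622569

This means approximately 62.3% of outcomes fall in the interval [3, 5].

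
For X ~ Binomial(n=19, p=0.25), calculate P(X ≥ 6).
0.332245

We have X ~ Binomial(n=19, p=0.25).

For discrete distributions, P(X ≥ 6) = 1 - P(X ≤ 5).

P(X ≤ 5) = 0.667755
P(X ≥ 6) = 1 - 0.667755 = 0.332245

So there's approximately a 33.2% chance that X is at least 6.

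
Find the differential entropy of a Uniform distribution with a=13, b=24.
2.3979 nats

We have X ~ Uniform(a=13, b=24).

The differential entropy measures the uncertainty or information content of the distribution.

For a Uniform distribution with a=13, b=24:
h(X) = 2.3979 nats

(In bits, this would be 3.4594 bits.)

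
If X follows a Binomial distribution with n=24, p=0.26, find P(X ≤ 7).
0.729072

We have X ~ Binomial(n=24, p=0.26).

The CDF gives us P(X ≤ k).

Using the CDF:
P(X ≤ 7) = 0.729072

This means there's approximately a 72.9% chance that X is at most 7.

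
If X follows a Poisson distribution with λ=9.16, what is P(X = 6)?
0.086279

We have X ~ Poisson(λ=9.16).

For a Poisson distribution, the PMF gives us the probability of each outcome.

Using the PMF formula:
P(X = 6) = 0.086279

Rounded to 4 decimal places: 0.0863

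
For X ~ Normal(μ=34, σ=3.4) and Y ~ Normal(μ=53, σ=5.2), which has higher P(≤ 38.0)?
X has higher probability (P(X ≤ 38.0) = 0.8803 > P(Y ≤ 38.0) = 0.0020)

Compute P(≤ 38.0) for each distribution:

X ~ Normal(μ=34, σ=3.4):
P(X ≤ 38.0) = 0.8803

Y ~ Normal(μ=53, σ=5.2):
P(Y ≤ 38.0) = 0.0020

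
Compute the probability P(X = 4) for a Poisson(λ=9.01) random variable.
0.033550

We have X ~ Poisson(λ=9.01).

For a Poisson distribution, the PMF gives us the probability of each outcome.

Using the PMF formula:
P(X = 4) = 0.033550

Rounded to 4 decimal places: 0.0336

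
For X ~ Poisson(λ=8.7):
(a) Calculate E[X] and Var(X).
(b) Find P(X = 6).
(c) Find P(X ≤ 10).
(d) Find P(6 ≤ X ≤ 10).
(a) E[X] = 8.7000, Var(X) = 8.7000
(b) P(X = 6) = 0.100328
(c) P(X ≤ 10) = 0.740911
(d) P(6 ≤ X ≤ 10) = 0.605751

We have X ~ Poisson(λ=8.7).

(a) Moments:
E[X] = 8.7000
Var(X) = 8.7000
σ = √Var(X) = 2.9496

(b) Point probability using PMF:
P(X = 6) = 0.100328

(c) Cumulative probability using CDF:
P(X ≤ 10) = F(10) = 0.740911

(d) Range probability:
P(6 ≤ X ≤ 10) = P(X ≤ 10) - P(X ≤ 5)
                   = F(10) - F(5)
                   = 0.740911 - 0.135160
                   = 0.605751

This means approximately 60.6% of outcomes fall in the interval [6, 10].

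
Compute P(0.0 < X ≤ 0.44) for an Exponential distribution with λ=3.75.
0.807950

We have X ~ Exponential(λ=3.75).

To find P(0.0 < X ≤ 0.44), we use:
P(0.0 < X ≤ 0.44) = P(X ≤ 0.44) - P(X ≤ 0.0)
                 = F(0.44) - F(0.0)
                 = 0.807950 - 0.000000
                 = 0.807950

So there's approximately a 80.8% chance that X falls in this range.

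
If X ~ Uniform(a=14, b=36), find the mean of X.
25.0000

We have X ~ Uniform(a=14, b=36).

For a Uniform distribution with a=14, b=36:
E[X] = 25.0000

This is the expected (average) value of X.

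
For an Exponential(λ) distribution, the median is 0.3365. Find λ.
λ = 2.0599

For X ~ Exponential(λ), the CDF is F(x) = 1 - e^(-λx).
The median m satisfies F(m) = 0.5:
1 - e^(-λm) = 0.5
e^(-λm) = 0.5
λm = ln(2)
m = ln(2) / λ

Given m = 0.3365:
λ = ln(2) / 0.3365 = 0.693147 / 0.3365 = 2.0599

Verification: ln(2) / 2.0599 = 0.3365 ✓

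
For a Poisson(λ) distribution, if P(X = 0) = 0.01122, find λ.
λ = 4.4901

For a Poisson(λ) distribution, the PMF at 0 is:
P(X = 0) = λ^0 e^(-λ) / 0! = e^(-λ)

Given P(X = 0) = 0.01122:
e^(-λ) = 0.01122
-λ = ln(0.01122)
λ = -ln(0.01122) = 4.4901

Verification: e^(-4.4901) = 0.01122 ✓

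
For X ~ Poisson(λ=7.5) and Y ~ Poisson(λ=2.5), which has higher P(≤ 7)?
Y has higher probability (P(Y ≤ 7) = 0.9958 > P(X ≤ 7) = 0.5246)

Compute P(≤ 7) for each distribution:

X ~ Poisson(λ=7.5):
P(X ≤ 7) = 0.5246

Y ~ Poisson(λ=2.5):
P(Y ≤ 7) = 0.9958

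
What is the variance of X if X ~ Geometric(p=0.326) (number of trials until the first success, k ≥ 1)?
6.3420

We have X ~ Geometric(p=0.326) (number of trials until the first success, k ≥ 1).

For a Geometric distribution with p=0.326 (number of trials until the first success, k ≥ 1):
Var(X) = 6.3420

The variance measures the spread of the distribution around the mean.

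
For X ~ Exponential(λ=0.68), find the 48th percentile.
0.9617

We have X ~ Exponential(λ=0.68).

We want to find x such that P(X ≤ x) = 0.48.

This is the 48th percentile, which means 48% of values fall below this point.

Using the inverse CDF (quantile function):
x = F⁻¹(0.48) = 0.9617

Verification: P(X ≤ 0.9617) = 0.48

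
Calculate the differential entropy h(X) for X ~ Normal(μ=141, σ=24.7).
4.6257 nats

We have X ~ Normal(μ=141, σ=24.7).

The differential entropy measures the uncertainty or information content of the distribution.

For a Normal distribution with μ=141, σ=24.7:
h(X) = 4.6257 nats

(In bits, this would be 6.6735 bits.)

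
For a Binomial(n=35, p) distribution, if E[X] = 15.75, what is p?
p = 0.45

For a Binomial(n, p) distribution:
E[X] = n × p

Given n = 35 and E[X] = 15.75:
15.75 = 35 × p
p = 15.75 / 35 = 0.45

Verification: Binomial(35, 0.45) has E[X] = 15.75 ✓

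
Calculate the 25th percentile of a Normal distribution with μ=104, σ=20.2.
90.3753

We have X ~ Normal(μ=104, σ=20.2).

We want to find x such that P(X ≤ x) = 0.25.

This is the 25th percentile, which means 25% of values fall below this point.

Using the inverse CDF (quantile function):
x = F⁻¹(0.25) = 90.3753

Verification: P(X ≤ 90.3753) = 0.25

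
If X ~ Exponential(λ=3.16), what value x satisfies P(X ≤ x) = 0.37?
0.1462

We have X ~ Exponential(λ=3.16).

We want to find x such that P(X ≤ x) = 0.37.

This is the 37th percentile, which means 37% of values fall below this point.

Using the inverse CDF (quantile function):
x = F⁻¹(0.37) = 0.1462

Verification: P(X ≤ 0.1462) = 0.37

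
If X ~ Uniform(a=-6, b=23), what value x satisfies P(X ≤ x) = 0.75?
15.7500

We have X ~ Uniform(a=-6, b=23).

We want to find x such that P(X ≤ x) = 0.75.

This is the 75th percentile, which means 75% of values fall below this point.

Using the inverse CDF (quantile function):
x = F⁻¹(0.75) = 15.7500

Verification: P(X ≤ 15.7500) = 0.75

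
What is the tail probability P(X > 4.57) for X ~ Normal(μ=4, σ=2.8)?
0.419344

We have X ~ Normal(μ=4, σ=2.8).

P(X > 4.57) = 1 - P(X ≤ 4.57)
                = 1 - F(4.57)
                = 1 - 0.580656
                = 0.419344

So there's approximately a 41.9% chance that X exceeds 4.57.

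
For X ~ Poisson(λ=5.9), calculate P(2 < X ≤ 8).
0.790807

We have X ~ Poisson(λ=5.9).

To find P(2 < X ≤ 8), we use:
P(2 < X ≤ 8) = P(X ≤ 8) - P(X ≤ 2)
                 = F(8) - F(2)
                 = 0.857389 - 0.066582
                 = 0.790807

So there's approximately a 79.1% chance that X falls in this range.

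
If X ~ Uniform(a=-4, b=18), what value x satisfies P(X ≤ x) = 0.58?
8.7600

We have X ~ Uniform(a=-4, b=18).

We want to find x such that P(X ≤ x) = 0.58.

This is the 58th percentile, which means 58% of values fall below this point.

Using the inverse CDF (quantile function):
x = F⁻¹(0.58) = 8.7600

Verification: P(X ≤ 8.7600) = 0.58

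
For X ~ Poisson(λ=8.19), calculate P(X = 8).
0.139277

We have X ~ Poisson(λ=8.19).

For a Poisson distribution, the PMF gives us the probability of each outcome.

Using the PMF formula:
P(X = 8) = 0.139277

Rounded to 4 decimal places: 0.1393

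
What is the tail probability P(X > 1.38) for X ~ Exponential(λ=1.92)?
0.070679

We have X ~ Exponential(λ=1.92).

P(X > 1.38) = 1 - P(X ≤ 1.38)
                = 1 - F(1.38)
                = 1 - 0.929321
                = 0.070679

So there's approximately a 7.1% chance that X exceeds 1.38.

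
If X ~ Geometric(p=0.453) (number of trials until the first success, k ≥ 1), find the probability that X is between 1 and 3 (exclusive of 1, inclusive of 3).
0.383333

We have X ~ Geometric(p=0.453) (number of trials until the first success, k ≥ 1).

To find P(1 < X ≤ 3), we use:
P(1 < X ≤ 3) = P(X ≤ 3) - P(X ≤ 1)
                 = F(3) - F(1)
                 = 0.836333 - 0.453000
                 = 0.383333

So there's approximately a 38.3% chance that X falls in this range.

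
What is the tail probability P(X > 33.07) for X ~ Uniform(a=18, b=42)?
0.372083

We have X ~ Uniform(a=18, b=42).

P(X > 33.07) = 1 - P(X ≤ 33.07)
                = 1 - F(33.07)
                = 1 - 0.627917
                = 0.372083

So there's approximately a 37.2% chance that X exceeds 33.07.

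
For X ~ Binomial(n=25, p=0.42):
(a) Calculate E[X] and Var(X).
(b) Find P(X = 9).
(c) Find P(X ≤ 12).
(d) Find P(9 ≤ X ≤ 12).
(a) E[X] = 10.5000, Var(X) = 6.0900
(b) P(X = 9) = 0.136256
(c) P(X ≤ 12) = 0.791977
(d) P(9 ≤ X ≤ 12) = 0.581713

We have X ~ Binomial(n=25, p=0.42).

(a) Moments:
E[X] = 10.5000
Var(X) = 6.0900
σ = √Var(X) = 2.4678

(b) Point probability using PMF:
P(X = 9) = 0.136256

(c) Cumulative probability using CDF:
P(X ≤ 12) = F(12) = 0.791977

(d) Range probability:
P(9 ≤ X ≤ 12) = P(X ≤ 12) - P(X ≤ 8)
                   = F(12) - F(8)
                   = 0.791977 - 0.210264
                   = 0.581713

This means approximately 58.2% of outcomes fall in the interval [9, 12].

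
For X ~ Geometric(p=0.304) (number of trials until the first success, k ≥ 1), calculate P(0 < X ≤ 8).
0.944935

We have X ~ Geometric(p=0.304) (number of trials until the first success, k ≥ 1).

To find P(0 < X ≤ 8), we use:
P(0 < X ≤ 8) = P(X ≤ 8) - P(X ≤ 0)
                 = F(8) - F(0)
                 = 0.944935 - 0.000000
                 = 0.944935

So there's approximately a 94.5% chance that X falls in this range.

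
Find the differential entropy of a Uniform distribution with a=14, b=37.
3.1355 nats

We have X ~ Uniform(a=14, b=37).

The differential entropy measures the uncertainty or information content of the distribution.

For a Uniform distribution with a=14, b=37:
h(X) = 3.1355 nats

(In bits, this would be 4.5236 bits.)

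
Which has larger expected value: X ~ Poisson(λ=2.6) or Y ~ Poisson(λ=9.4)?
Y has larger mean (9.4000 > 2.6000)

Compute the expected value for each distribution:

X ~ Poisson(λ=2.6):
E[X] = 2.6000

Y ~ Poisson(λ=9.4):
E[Y] = 9.4000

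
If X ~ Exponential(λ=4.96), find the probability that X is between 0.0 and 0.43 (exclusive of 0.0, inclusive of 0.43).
0.881495

We have X ~ Exponential(λ=4.96).

To find P(0.0 < X ≤ 0.43), we use:
P(0.0 < X ≤ 0.43) = P(X ≤ 0.43) - P(X ≤ 0.0)
                 = F(0.43) - F(0.0)
                 = 0.881495 - 0.000000
                 = 0.881495

So there's approximately a 88.1% chance that X falls in this range.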